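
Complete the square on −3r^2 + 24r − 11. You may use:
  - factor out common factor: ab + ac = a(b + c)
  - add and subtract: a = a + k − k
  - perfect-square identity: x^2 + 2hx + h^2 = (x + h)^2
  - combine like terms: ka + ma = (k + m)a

−3r^2 + 24r − 11
= −3(r^2 − 8r) − 11    [factor out -3 from the r-terms]
= −3(r^2 − 8r + 16 − 16) − 11    [add and subtract 16 inside the bracket]
= −3(r − 4)^2 + 48 − 11    [perfect-square identity]
= −3(r − 4)^2 + 37    [combine constants]

−3(r − 4)^2 + 37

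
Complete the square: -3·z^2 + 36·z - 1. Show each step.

-3(z - 6)^2 + 107

-3·z^2 + 36·z - 1
= -3(z^2 - 12·z) - 1    [factor out -3 from the z-terms]
= -3(z^2 - 12·z + 36 - 36) - 1    [add and subtract 36 inside the bracket]
= -3(z - 6)^2 + 108 - 1    [perfect-square identity]
= -3(z - 6)^2 + 107    [combine constants]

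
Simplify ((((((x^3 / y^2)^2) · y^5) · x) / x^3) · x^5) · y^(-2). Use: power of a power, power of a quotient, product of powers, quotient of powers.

x^9y^(-1)

((((((x^3 / y^2)^2) · y^5) · x) / x^3) · x^5) · y^(-2)
= (((((((x^3)^2) / ((y^2)^2)) · y^5) · x) / x^3) · x^5) · y^(-2)    [power of a quotient]
= (((((x^6 / ((y^2)^2)) · y^5) · x) / x^3) · x^5) · y^(-2)    [power of a power]
= (((((x^6 / y^4) · y^5) · x) / x^3) · x^5) · y^(-2)    [power of a power]
= x^9y^(-1)    [quotient of powers; product of powers]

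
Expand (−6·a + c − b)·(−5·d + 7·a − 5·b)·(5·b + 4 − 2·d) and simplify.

(−6·a + c − b)·(−5·d + 7·a − 5·b)·(5·b + 4 − 2·d)
= (30·a·d − 42·a^2 + 30·a·b − 5·c·d + 7·a·c − 5·b·c + 5·b·d − 7·a·b + 5·b^2)·(5·b + 4 − 2·d)    [distributive law]
= (30·a·d − 42·a^2 + 23·a·b − 5·c·d + 7·a·c − 5·b·c + 5·b·d + 5·b^2)·(5·b + 4 − 2·d)    [combine like terms]
= 150·a·b·d + 120·a·d − 60·a·d^2 − 210·a^2·b − 168·a^2 + 84·a^2·d + 115·a·b^2 + 92·a·b − 46·a·b·d − 25·b·c·d − 20·c·d + 10·c·d^2 + 35·a·b·c + 28·a·c − 14·a·c·d − 25·b^2·c − 20·b·c + 10·b·c·d + 25·b^2·d + 20·b·d − 10·b·d^2 + 25·b^3 + 20·b^2 − 10·b^2·d    [distributive law]
= 104·a·b·d + 120·a·d − 60·a·d^2 − 210·a^2·b − 168·a^2 + 84·a^2·d + 115·a·b^2 + 92·a·b − 15·b·c·d − 20·c·d + 10·c·d^2 + 35·a·b·c + 28·a·c − 14·a·c·d − 25·b^2·c − 20·b·c + 15·b^2·d + 20·b·d − 10·b·d^2 + 25·b^3 + 20·b^2    [combine like terms]

104·a·b·d + 120·a·d − 60·a·d^2 − 210·a^2·b − 168·a^2 + 84·a^2·d + 115·a·b^2 + 92·a·b − 15·b·c·d − 20·c·d + 10·c·d^2 + 35·a·b·c + 28·a·c − 14·a·c·d − 25·b^2·c − 20·b·c + 15·b^2·d + 20·b·d − 10·b·d^2 + 25·b^3 + 20·b^2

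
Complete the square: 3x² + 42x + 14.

3x² + 42x + 14
= 3(x² + 14x) + 14    [factor out 3 from the x-terms]
= 3(x² + 14x + 49 - 49) + 14    [add and subtract 49 inside the bracket]
= 3(x + 7)² - 147 + 14    [perfect-square identity]
= 3(x + 7)² - 133    [combine constants]

3(x + 7)² - 133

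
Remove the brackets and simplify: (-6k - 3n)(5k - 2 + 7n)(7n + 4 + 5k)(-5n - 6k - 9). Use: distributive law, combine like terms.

5499k^2n^2 + 3720k^3n + 5439k^2n + 1710k^3 + 252k^2 + 900k^4 + 5358kn^2 + 642kn - 432k + 3402kn^3 + 1533n^3 + 258n^2 - 216n + 735n^4

(-6k - 3n)(5k - 2 + 7n)(7n + 4 + 5k)(-5n - 6k - 9)
= (-30k^2 + 12k - 42kn - 15kn + 6n - 21n^2)(7n + 4 + 5k)(-5n - 6k - 9)    [distributive law]
= (-30k^2 + 12k - 57kn + 6n - 21n^2)(7n + 4 + 5k)(-5n - 6k - 9)    [combine like terms]
= (-210k^2n - 120k^2 - 150k^3 + 84kn + 48k + 60k^2 - 399kn^2 - 228kn - 285k^2n + 42n^2 + 24n + 30kn - 147n^3 - 84n^2 - 105kn^2)(-5n - 6k - 9)    [distributive law]
= (-495k^2n - 60k^2 - 150k^3 - 114kn + 48k - 504kn^2 - 42n^2 + 24n - 147n^3)(-5n - 6k - 9)    [combine like terms]
= 2475k^2n^2 + 2970k^3n + 4455k^2n + 300k^2n + 360k^3 + 540k^2 + 750k^3n + 900k^4 + 1350k^3 + 570kn^2 + 684k^2n + 1026kn - 240kn - 288k^2 - 432k + 2520kn^3 + 3024k^2n^2 + 4536kn^2 + 210n^3 + 252kn^2 + 378n^2 - 120n^2 - 144kn - 216n + 735n^4 + 882kn^3 + 1323n^3    [distributive law]
= 5499k^2n^2 + 3720k^3n + 5439k^2n + 1710k^3 + 252k^2 + 900k^4 + 5358kn^2 + 642kn - 432k + 3402kn^3 + 1533n^3 + 258n^2 - 216n + 735n^4    [combine like terms]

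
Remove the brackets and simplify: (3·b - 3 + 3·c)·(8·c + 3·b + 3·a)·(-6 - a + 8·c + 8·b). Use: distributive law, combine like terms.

-462·b·c + 111·a·b·c + 456·b·c^2 + 336·b^2·c - 126·b^2 + 63·a·b^2 + 72·b^3 - 117·a·b - 9·a^2·b + 144·c - 102·a·c - 336·c^2 + 54·b + 54·a + 9·a^2 + 48·a·c^2 + 192·c^3 - 9·a^2·c

(3·b - 3 + 3·c)·(8·c + 3·b + 3·a)·(-6 - a + 8·c + 8·b)
= (24·b·c + 9·b^2 + 9·a·b - 24·c - 9·b - 9·a + 24·c^2 + 9·b·c + 9·a·c)·(-6 - a + 8·c + 8·b)    [distributive law]
= (33·b·c + 9·b^2 + 9·a·b - 24·c - 9·b - 9·a + 24·c^2 + 9·a·c)·(-6 - a + 8·c + 8·b)    [combine like terms]
= -198·b·c - 33·a·b·c + 264·b·c^2 + 264·b^2·c - 54·b^2 - 9·a·b^2 + 72·b^2·c + 72·b^3 - 54·a·b - 9·a^2·b + 72·a·b·c + 72·a·b^2 + 144·c + 24·a·c - 192·c^2 - 192·b·c + 54·b + 9·a·b - 72·b·c - 72·b^2 + 54·a + 9·a^2 - 72·a·c - 72·a·b - 144·c^2 - 24·a·c^2 + 192·c^3 + 192·b·c^2 - 54·a·c - 9·a^2·c + 72·a·c^2 + 72·a·b·c    [distributive law]
= -462·b·c + 111·a·b·c + 456·b·c^2 + 336·b^2·c - 126·b^2 + 63·a·b^2 + 72·b^3 - 117·a·b - 9·a^2·b + 144·c - 102·a·c - 336·c^2 + 54·b + 54·a + 9·a^2 + 48·a·c^2 + 192·c^3 - 9·a^2·c    [combine like terms]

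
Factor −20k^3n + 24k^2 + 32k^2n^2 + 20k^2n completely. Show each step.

−20k^3n + 24k^2 + 32k^2n^2 + 20k^2n
= 4(−5k^3n + 6k^2 + 8k^2n^2 + 5k^2n)    [factor out 4]
= 4k^2(−5kn + 6 + 8n^2 + 5n)    [factor out k^2]

4k^2(−5kn + 6 + 8n^2 + 5n)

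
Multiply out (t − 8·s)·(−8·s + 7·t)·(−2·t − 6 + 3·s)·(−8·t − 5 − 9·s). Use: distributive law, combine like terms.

−1066·s·t^3 − 3439·s·t^2 + 1219·s^2·t^2 − 1920·s·t + 1216·s^2·t + 1344·s^3·t + 112·t^4 + 406·t^3 + 210·t^2 + 1920·s^2 + 2496·s^3 − 1728·s^4

(t − 8·s)·(−8·s + 7·t)·(−2·t − 6 + 3·s)·(−8·t − 5 − 9·s)
= (−8·s·t + 7·t^2 + 64·s^2 − 56·s·t)·(−2·t − 6 + 3·s)·(−8·t − 5 − 9·s)    [distributive law]
= (−64·s·t + 7·t^2 + 64·s^2)·(−2·t − 6 + 3·s)·(−8·t − 5 − 9·s)    [combine like terms]
= (128·s·t^2 + 384·s·t − 192·s^2·t − 14·t^3 − 42·t^2 + 21·s·t^2 − 128·s^2·t − 384·s^2 + 192·s^3)·(−8·t − 5 − 9·s)    [distributive law]
= (149·s·t^2 + 384·s·t − 320·s^2·t − 14·t^3 − 42·t^2 − 384·s^2 + 192·s^3)·(−8·t − 5 − 9·s)    [combine like terms]
= −1192·s·t^3 − 745·s·t^2 − 1341·s^2·t^2 − 3072·s·t^2 − 1920·s·t − 3456·s^2·t + 2560·s^2·t^2 + 1600·s^2·t + 2880·s^3·t + 112·t^4 + 70·t^3 + 126·s·t^3 + 336·t^3 + 210·t^2 + 378·s·t^2 + 3072·s^2·t + 1920·s^2 + 3456·s^3 − 1536·s^3·t − 960·s^3 − 1728·s^4    [distributive law]
= −1066·s·t^3 − 3439·s·t^2 + 1219·s^2·t^2 − 1920·s·t + 1216·s^2·t + 1344·s^3·t + 112·t^4 + 406·t^3 + 210·t^2 + 1920·s^2 + 2496·s^3 − 1728·s^4    [combine like terms]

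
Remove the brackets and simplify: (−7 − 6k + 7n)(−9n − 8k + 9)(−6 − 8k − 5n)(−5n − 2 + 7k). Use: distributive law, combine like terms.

(−7 − 6k + 7n)(−9n − 8k + 9)(−6 − 8k − 5n)(−5n − 2 + 7k)
= (63n + 56k − 63 + 54kn + 48k^2 − 54k − 63n^2 − 56kn + 63n)(−6 − 8k − 5n)(−5n − 2 + 7k)    [distributive law]
= (126n + 2k − 63 − 2kn + 48k^2 − 63n^2)(−6 − 8k − 5n)(−5n − 2 + 7k)    [combine like terms]
= (−756n − 1008kn − 630n^2 − 12k − 16k^2 − 10kn + 378 + 504k + 315n + 12kn + 16k^2n + 10kn^2 − 288k^2 − 384k^3 − 240k^2n + 378n^2 + 504kn^2 + 315n^3)(−5n − 2 + 7k)    [distributive law]
= (−441n − 1006kn − 252n^2 + 492k − 304k^2 + 378 − 224k^2n + 514kn^2 − 384k^3 + 315n^3)(−5n − 2 + 7k)    [combine like terms]
= 2205n^2 + 882n − 3087kn + 5030kn^2 + 2012kn − 7042k^2n + 1260n^3 + 504n^2 − 1764kn^2 − 2460kn − 984k + 3444k^2 + 1520k^2n + 608k^2 − 2128k^3 − 1890n − 756 + 2646k + 1120k^2n^2 + 448k^2n − 1568k^3n − 2570kn^3 − 1028kn^2 + 3598k^2n^2 + 1920k^3n + 768k^3 − 2688k^4 − 1575n^4 − 630n^3 + 2205kn^3    [distributive law]
= 2709n^2 − 1008n − 3535kn + 2238kn^2 − 5074k^2n + 630n^3 + 1662k + 4052k^2 − 1360k^3 − 756 + 4718k^2n^2 + 352k^3n − 365kn^3 − 2688k^4 − 1575n^4    [combine like terms]

2709n^2 − 1008n − 3535kn + 2238kn^2 − 5074k^2n + 630n^3 + 1662k + 4052k^2 − 1360k^3 − 756 + 4718k^2n^2 + 352k^3n − 365kn^3 − 2688k^4 − 1575n^4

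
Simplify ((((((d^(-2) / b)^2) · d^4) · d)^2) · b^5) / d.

((((((d^(-2) / b)^2) · d^4) · d)^2) · b^5) / d
= ((((((d^(-2) / b)^2) · d^4)^2) · (d^2)) · b^5) / d    [power of a product]
= ((((((d^(-2) / b)^2)^2) · ((d^4)^2)) · (d^2)) · b^5) / d    [power of a product]
= (((((d^(-2) / b)^4) · ((d^4)^2)) · (d^2)) · b^5) / d    [power of a power]
= ((((((d^(-2))^4) / (b^4)) · ((d^4)^2)) · (d^2)) · b^5) / d    [power of a quotient]
= ((((d^(-8) / (b^4)) · ((d^4)^2)) · (d^2)) · b^5) / d    [power of a power]
= ((((d^(-8) / b^4) · d^8) · (d^2)) · b^5) / d    [power of a power]
= bd    [quotient of powers; product of powers]

bd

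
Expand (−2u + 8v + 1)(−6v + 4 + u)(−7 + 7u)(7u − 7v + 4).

1099u^2v + 714uv^2 − 1645uv + 1078u^3v − 3332u^2v^2 + 399u^2 + 112u − 301u^3 − 98u^4 − 2352v^3 + 2618v^2 + 2352uv^3 − 532v − 112

(−2u + 8v + 1)(−6v + 4 + u)(−7 + 7u)(7u − 7v + 4)
= (12uv − 8u − 2u^2 − 48v^2 + 32v + 8uv − 6v + 4 + u)(−7 + 7u)(7u − 7v + 4)    [distributive law]
= (20uv − 7u − 2u^2 − 48v^2 + 26v + 4)(−7 + 7u)(7u − 7v + 4)    [combine like terms]
= (−140uv + 140u^2v + 49u − 49u^2 + 14u^2 − 14u^3 + 336v^2 − 336uv^2 − 182v + 182uv − 28 + 28u)(7u − 7v + 4)    [distributive law]
= (42uv + 140u^2v + 77u − 35u^2 − 14u^3 + 336v^2 − 336uv^2 − 182v − 28)(7u − 7v + 4)    [combine like terms]
= 294u^2v − 294uv^2 + 168uv + 980u^3v − 980u^2v^2 + 560u^2v + 539u^2 − 539uv + 308u − 245u^3 + 245u^2v − 140u^2 − 98u^4 + 98u^3v − 56u^3 + 2352uv^2 − 2352v^3 + 1344v^2 − 2352u^2v^2 + 2352uv^3 − 1344uv^2 − 1274uv + 1274v^2 − 728v − 196u + 196v − 112    [distributive law]
= 1099u^2v + 714uv^2 − 1645uv + 1078u^3v − 3332u^2v^2 + 399u^2 + 112u − 301u^3 − 98u^4 − 2352v^3 + 2618v^2 + 2352uv^3 − 532v − 112    [combine like terms]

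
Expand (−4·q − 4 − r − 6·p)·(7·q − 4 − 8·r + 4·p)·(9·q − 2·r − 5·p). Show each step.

(−4·q − 4 − r − 6·p)·(7·q − 4 − 8·r + 4·p)·(9·q − 2·r − 5·p)
= (−28·q² + 16·q + 32·q·r − 16·p·q − 28·q + 16 + 32·r − 16·p − 7·q·r + 4·r + 8·r² − 4·p·r − 42·p·q + 24·p + 48·p·r − 24·p²)·(9·q − 2·r − 5·p)    [distributive law]
= (−28·q² − 12·q + 25·q·r − 58·p·q + 16 + 36·r + 8·p + 8·r² + 44·p·r − 24·p²)·(9·q − 2·r − 5·p)    [combine like terms]
= −252·q³ + 56·q²·r + 140·p·q² − 108·q² + 24·q·r + 60·p·q + 225·q²·r − 50·q·r² − 125·p·q·r − 522·p·q² + 116·p·q·r + 290·p²·q + 144·q − 32·r − 80·p + 324·q·r − 72·r² − 180·p·r + 72·p·q − 16·p·r − 40·p² + 72·q·r² − 16·r³ − 40·p·r² + 396·p·q·r − 88·p·r² − 220·p²·r − 216·p²·q + 48·p²·r + 120·p³    [distributive law]
= −252·q³ + 281·q²·r − 382·p·q² − 108·q² + 348·q·r + 132·p·q + 22·q·r² + 387·p·q·r + 74·p²·q + 144·q − 32·r − 80·p − 72·r² − 196·p·r − 40·p² − 16·r³ − 128·p·r² − 172·p²·r + 120·p³    [combine like terms]

−252·q³ + 281·q²·r − 382·p·q² − 108·q² + 348·q·r + 132·p·q + 22·q·r² + 387·p·q·r + 74·p²·q + 144·q − 32·r − 80·p − 72·r² − 196·p·r − 40·p² − 16·r³ − 128·p·r² − 172·p²·r + 120·p³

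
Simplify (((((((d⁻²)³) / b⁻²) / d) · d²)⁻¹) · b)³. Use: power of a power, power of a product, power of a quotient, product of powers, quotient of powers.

b⁻³d¹⁵

(((((((d⁻²)³) / b⁻²) / d) · d²)⁻¹) · b)³
= (((((((d⁻²)³) / b⁻²) / d) · d²)⁻¹)³) · (b³)    [power of a product]
= ((((((d⁻²)³) / b⁻²) / d) · d²)⁻³) · (b³)    [power of a power]
= ((((((d⁻²)³) / b⁻²) / d)⁻³) · ((d²)⁻³)) · (b³)    [power of a product]
= ((((((d⁻²)³) / b⁻²)⁻³) / (d⁻³)) · ((d²)⁻³)) · (b³)    [power of a quotient]
= ((((((d⁻²)³)⁻³) / ((b⁻²)⁻³)) / (d⁻³)) · ((d²)⁻³)) · (b³)    [power of a quotient]
= (((((d⁻²)⁻⁹) / ((b⁻²)⁻³)) / (d⁻³)) · ((d²)⁻³)) · (b³)    [power of a power]
= (((d¹⁸ / ((b⁻²)⁻³)) / (d⁻³)) · ((d²)⁻³)) · (b³)    [power of a power]
= (((d¹⁸ / b⁶) / (d⁻³)) · ((d²)⁻³)) · (b³)    [power of a power]
= (((d¹⁸ / b⁶) / d⁻³) · d⁻⁶) · (b³)    [power of a power]
= b⁻³d¹⁵    [quotient of powers; product of powers]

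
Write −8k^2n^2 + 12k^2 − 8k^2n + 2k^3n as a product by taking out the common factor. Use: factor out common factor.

−8k^2n^2 + 12k^2 − 8k^2n + 2k^3n
= 2(−4k^2n^2 + 6k^2 − 4k^2n + k^3n)    [factor out 2]
= 2k^2(−4n^2 + 6 − 4n + kn)    [factor out k^2]

2k^2(−4n^2 + 6 − 4n + kn)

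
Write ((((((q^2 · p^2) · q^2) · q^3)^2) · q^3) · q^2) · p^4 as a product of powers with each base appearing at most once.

p^8q^19

((((((q^2 · p^2) · q^2) · q^3)^2) · q^3) · q^2) · p^4
= ((((((q^2 · p^2) · q^2)^2) · ((q^3)^2)) · q^3) · q^2) · p^4    [power of a product]
= ((((((q^2 · p^2)^2) · ((q^2)^2)) · ((q^3)^2)) · q^3) · q^2) · p^4    [power of a product]
= (((((((q^2)^2) · ((p^2)^2)) · ((q^2)^2)) · ((q^3)^2)) · q^3) · q^2) · p^4    [power of a product]
= (((((q^4 · ((p^2)^2)) · ((q^2)^2)) · ((q^3)^2)) · q^3) · q^2) · p^4    [power of a power]
= (((((q^4 · p^4) · ((q^2)^2)) · ((q^3)^2)) · q^3) · q^2) · p^4    [power of a power]
= (((((q^4 · p^4) · q^4) · ((q^3)^2)) · q^3) · q^2) · p^4    [power of a power]
= (((((q^4 · p^4) · q^4) · q^6) · q^3) · q^2) · p^4    [power of a power]
= p^8q^19    [product of powers]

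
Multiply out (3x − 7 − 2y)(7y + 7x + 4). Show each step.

(3x − 7 − 2y)(7y + 7x + 4)
= 21xy + 21x^2 + 12x − 49y − 49x − 28 − 14y^2 − 14xy − 8y    [distributive law]
= 7xy + 21x^2 − 37x − 57y − 28 − 14y^2    [combine like terms]

7xy + 21x^2 − 37x − 57y − 28 − 14y^2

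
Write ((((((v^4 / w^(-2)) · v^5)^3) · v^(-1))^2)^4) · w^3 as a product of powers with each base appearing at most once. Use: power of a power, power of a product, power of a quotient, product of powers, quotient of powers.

((((((v^4 / w^(-2)) · v^5)^3) · v^(-1))^2)^4) · w^3
= (((((v^4 / w^(-2)) · v^5)^3) · v^(-1))^8) · w^3    [power of a power]
= (((((v^4 / w^(-2)) · v^5)^3)^8) · ((v^(-1))^8)) · w^3    [power of a product]
= ((((v^4 / w^(-2)) · v^5)^24) · ((v^(-1))^8)) · w^3    [power of a power]
= ((((v^4 / w^(-2))^24) · ((v^5)^24)) · ((v^(-1))^8)) · w^3    [power of a product]
= (((((v^4)^24) / ((w^(-2))^24)) · ((v^5)^24)) · ((v^(-1))^8)) · w^3    [power of a quotient]
= (((v^96 / ((w^(-2))^24)) · ((v^5)^24)) · ((v^(-1))^8)) · w^3    [power of a power]
= (((v^96 / w^(-48)) · ((v^5)^24)) · ((v^(-1))^8)) · w^3    [power of a power]
= (((v^96 / w^(-48)) · v^120) · ((v^(-1))^8)) · w^3    [power of a power]
= (((v^96 / w^(-48)) · v^120) · v^(-8)) · w^3    [power of a power]
= v^208·w^51    [quotient of powers; product of powers]

v^208·w^51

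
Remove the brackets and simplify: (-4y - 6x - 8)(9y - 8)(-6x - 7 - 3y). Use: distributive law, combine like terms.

378xy^2 + 372y^2 + 108y^3 + 474xy + 88y + 324x^2y - 288x^2 - 720x - 448

(-4y - 6x - 8)(9y - 8)(-6x - 7 - 3y)
= (-36y^2 + 32y - 54xy + 48x - 72y + 64)(-6x - 7 - 3y)    [distributive law]
= (-36y^2 - 40y - 54xy + 48x + 64)(-6x - 7 - 3y)    [combine like terms]
= 216xy^2 + 252y^2 + 108y^3 + 240xy + 280y + 120y^2 + 324x^2y + 378xy + 162xy^2 - 288x^2 - 336x - 144xy - 384x - 448 - 192y    [distributive law]
= 378xy^2 + 372y^2 + 108y^3 + 474xy + 88y + 324x^2y - 288x^2 - 720x - 448    [combine like terms]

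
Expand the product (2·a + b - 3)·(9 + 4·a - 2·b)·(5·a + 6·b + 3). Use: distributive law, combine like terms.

54·a² + 111·a·b - 117·a + 40·a³ + 48·a²·b + 84·b² - 117·b - 10·a·b² - 12·b³ - 81

(2·a + b - 3)·(9 + 4·a - 2·b)·(5·a + 6·b + 3)
= (18·a + 8·a² - 4·a·b + 9·b + 4·a·b - 2·b² - 27 - 12·a + 6·b)·(5·a + 6·b + 3)    [distributive law]
= (6·a + 8·a² + 15·b - 2·b² - 27)·(5·a + 6·b + 3)    [combine like terms]
= 30·a² + 36·a·b + 18·a + 40·a³ + 48·a²·b + 24·a² + 75·a·b + 90·b² + 45·b - 10·a·b² - 12·b³ - 6·b² - 135·a - 162·b - 81    [distributive law]
= 54·a² + 111·a·b - 117·a + 40·a³ + 48·a²·b + 84·b² - 117·b - 10·a·b² - 12·b³ - 81    [combine like terms]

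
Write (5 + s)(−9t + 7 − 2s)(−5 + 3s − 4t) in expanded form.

(5 + s)(−9t + 7 − 2s)(−5 + 3s − 4t)
= (−45t + 35 − 10s − 9st + 7s − 2s^2)(−5 + 3s − 4t)    [distributive law]
= (−45t + 35 − 3s − 9st − 2s^2)(−5 + 3s − 4t)    [combine like terms]
= 225t − 135st + 180t^2 − 175 + 105s − 140t + 15s − 9s^2 + 12st + 45st − 27s^2t + 36st^2 + 10s^2 − 6s^3 + 8s^2t    [distributive law]
= 85t − 78st + 180t^2 − 175 + 120s + s^2 − 19s^2t + 36st^2 − 6s^3    [combine like terms]

85t − 78st + 180t^2 − 175 + 120s + s^2 − 19s^2t + 36st^2 − 6s^3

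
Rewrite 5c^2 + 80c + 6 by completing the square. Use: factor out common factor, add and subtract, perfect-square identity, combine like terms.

5(c + 8)^2 − 314

5c^2 + 80c + 6
= 5(c^2 + 16c) + 6    [factor out 5 from the c-terms]
= 5(c^2 + 16c + 64 − 64) + 6    [add and subtract 64 inside the bracket]
= 5(c + 8)^2 − 320 + 6    [perfect-square identity]
= 5(c + 8)^2 − 314    [combine constants]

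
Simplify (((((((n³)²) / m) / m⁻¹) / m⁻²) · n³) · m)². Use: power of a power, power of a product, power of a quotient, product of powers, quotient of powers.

m⁶n¹⁸

(((((((n³)²) / m) / m⁻¹) / m⁻²) · n³) · m)²
= (((((((n³)²) / m) / m⁻¹) / m⁻²) · n³)²) · (m²)    [power of a product]
= (((((((n³)²) / m) / m⁻¹) / m⁻²)²) · ((n³)²)) · (m²)    [power of a product]
= (((((((n³)²) / m) / m⁻¹)²) / ((m⁻²)²)) · ((n³)²)) · (m²)    [power of a quotient]
= (((((((n³)²) / m)²) / ((m⁻¹)²)) / ((m⁻²)²)) · ((n³)²)) · (m²)    [power of a quotient]
= (((((((n³)²)²) / (m²)) / ((m⁻¹)²)) / ((m⁻²)²)) · ((n³)²)) · (m²)    [power of a quotient]
= ((((((n³)⁴) / (m²)) / ((m⁻¹)²)) / ((m⁻²)²)) · ((n³)²)) · (m²)    [power of a power]
= ((((n¹² / (m²)) / ((m⁻¹)²)) / ((m⁻²)²)) · ((n³)²)) · (m²)    [power of a power]
= ((((n¹² / m²) / m⁻²) / ((m⁻²)²)) · ((n³)²)) · (m²)    [power of a power]
= ((((n¹² / m²) / m⁻²) / m⁻⁴) · ((n³)²)) · (m²)    [power of a power]
= ((((n¹² / m²) / m⁻²) / m⁻⁴) · n⁶) · (m²)    [power of a power]
= m⁶n¹⁸    [quotient of powers; product of powers]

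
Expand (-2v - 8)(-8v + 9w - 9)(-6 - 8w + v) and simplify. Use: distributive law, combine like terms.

(-2v - 8)(-8v + 9w - 9)(-6 - 8w + v)
= (16v^2 - 18vw + 18v + 64v - 72w + 72)(-6 - 8w + v)    [distributive law]
= (16v^2 - 18vw + 82v - 72w + 72)(-6 - 8w + v)    [combine like terms]
= -96v^2 - 128v^2w + 16v^3 + 108vw + 144vw^2 - 18v^2w - 492v - 656vw + 82v^2 + 432w + 576w^2 - 72vw - 432 - 576w + 72v    [distributive law]
= -14v^2 - 146v^2w + 16v^3 - 620vw + 144vw^2 - 420v - 144w + 576w^2 - 432    [combine like terms]

-14v^2 - 146v^2w + 16v^3 - 620vw + 144vw^2 - 420v - 144w + 576w^2 - 432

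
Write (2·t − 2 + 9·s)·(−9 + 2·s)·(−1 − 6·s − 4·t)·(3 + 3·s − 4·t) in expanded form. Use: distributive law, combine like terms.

(2·t − 2 + 9·s)·(−9 + 2·s)·(−1 − 6·s − 4·t)·(3 + 3·s − 4·t)
= (−18·t + 4·s·t + 18 − 4·s − 81·s + 18·s^2)·(−1 − 6·s − 4·t)·(3 + 3·s − 4·t)    [distributive law]
= (−18·t + 4·s·t + 18 − 85·s + 18·s^2)·(−1 − 6·s − 4·t)·(3 + 3·s − 4·t)    [combine like terms]
= (18·t + 108·s·t + 72·t^2 − 4·s·t − 24·s^2·t − 16·s·t^2 − 18 − 108·s − 72·t + 85·s + 510·s^2 + 340·s·t − 18·s^2 − 108·s^3 − 72·s^2·t)·(3 + 3·s − 4·t)    [distributive law]
= (−54·t + 444·s·t + 72·t^2 − 96·s^2·t − 16·s·t^2 − 18 − 23·s + 492·s^2 − 108·s^3)·(3 + 3·s − 4·t)    [combine like terms]
= −162·t − 162·s·t + 216·t^2 + 1332·s·t + 1332·s^2·t − 1776·s·t^2 + 216·t^2 + 216·s·t^2 − 288·t^3 − 288·s^2·t − 288·s^3·t + 384·s^2·t^2 − 48·s·t^2 − 48·s^2·t^2 + 64·s·t^3 − 54 − 54·s + 72·t − 69·s − 69·s^2 + 92·s·t + 1476·s^2 + 1476·s^3 − 1968·s^2·t − 324·s^3 − 324·s^4 + 432·s^3·t    [distributive law]
= −90·t + 1262·s·t + 432·t^2 − 924·s^2·t − 1608·s·t^2 − 288·t^3 + 144·s^3·t + 336·s^2·t^2 + 64·s·t^3 − 54 − 123·s + 1407·s^2 + 1152·s^3 − 324·s^4    [combine like terms]

−90·t + 1262·s·t + 432·t^2 − 924·s^2·t − 1608·s·t^2 − 288·t^3 + 144·s^3·t + 336·s^2·t^2 + 64·s·t^3 − 54 − 123·s + 1407·s^2 + 1152·s^3 − 324·s^4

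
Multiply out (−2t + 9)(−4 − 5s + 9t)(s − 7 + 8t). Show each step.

(−2t + 9)(−4 − 5s + 9t)(s − 7 + 8t)
= (8t + 10st − 18t^2 − 36 − 45s + 81t)(s − 7 + 8t)    [distributive law]
= (89t + 10st − 18t^2 − 36 − 45s)(s − 7 + 8t)    [combine like terms]
= 89st − 623t + 712t^2 + 10s^2t − 70st + 80st^2 − 18st^2 + 126t^2 − 144t^3 − 36s + 252 − 288t − 45s^2 + 315s − 360st    [distributive law]
= −341st − 911t + 838t^2 + 10s^2t + 62st^2 − 144t^3 + 279s + 252 − 45s^2    [combine like terms]

−341st − 911t + 838t^2 + 10s^2t + 62st^2 − 144t^3 + 279s + 252 − 45s^2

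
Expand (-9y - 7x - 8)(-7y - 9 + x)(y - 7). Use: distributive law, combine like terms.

63y³ - 304y² - 887y + 40xy² - 225xy - 385x - 7x²y + 49x² - 504

(-9y - 7x - 8)(-7y - 9 + x)(y - 7)
= (63y² + 81y - 9xy + 49xy + 63x - 7x² + 56y + 72 - 8x)(y - 7)    [distributive law]
= (63y² + 137y + 40xy + 55x - 7x² + 72)(y - 7)    [combine like terms]
= 63y³ - 441y² + 137y² - 959y + 40xy² - 280xy + 55xy - 385x - 7x²y + 49x² + 72y - 504    [distributive law]
= 63y³ - 304y² - 887y + 40xy² - 225xy - 385x - 7x²y + 49x² - 504    [combine like terms]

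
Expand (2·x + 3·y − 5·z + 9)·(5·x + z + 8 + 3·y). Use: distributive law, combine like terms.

(2·x + 3·y − 5·z + 9)·(5·x + z + 8 + 3·y)
= 10·x² + 2·x·z + 16·x + 6·x·y + 15·x·y + 3·y·z + 24·y + 9·y² − 25·x·z − 5·z² − 40·z − 15·y·z + 45·x + 9·z + 72 + 27·y    [distributive law]
= 10·x² − 23·x·z + 61·x + 21·x·y − 12·y·z + 51·y + 9·y² − 5·z² − 31·z + 72    [combine like terms]

10·x² − 23·x·z + 61·x + 21·x·y − 12·y·z + 51·y + 9·y² − 5·z² − 31·z + 72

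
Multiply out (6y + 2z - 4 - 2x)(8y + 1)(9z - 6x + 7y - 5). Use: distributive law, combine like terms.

(6y + 2z - 4 - 2x)(8y + 1)(9z - 6x + 7y - 5)
= (48y^2 + 6y + 16yz + 2z - 32y - 4 - 16xy - 2x)(9z - 6x + 7y - 5)    [distributive law]
= (48y^2 - 26y + 16yz + 2z - 4 - 16xy - 2x)(9z - 6x + 7y - 5)    [combine like terms]
= 432y^2z - 288xy^2 + 336y^3 - 240y^2 - 234yz + 156xy - 182y^2 + 130y + 144yz^2 - 96xyz + 112y^2z - 80yz + 18z^2 - 12xz + 14yz - 10z - 36z + 24x - 28y + 20 - 144xyz + 96x^2y - 112xy^2 + 80xy - 18xz + 12x^2 - 14xy + 10x    [distributive law]
= 544y^2z - 400xy^2 + 336y^3 - 422y^2 - 300yz + 222xy + 102y + 144yz^2 - 240xyz + 18z^2 - 30xz - 46z + 34x + 20 + 96x^2y + 12x^2    [combine like terms]

544y^2z - 400xy^2 + 336y^3 - 422y^2 - 300yz + 222xy + 102y + 144yz^2 - 240xyz + 18z^2 - 30xz - 46z + 34x + 20 + 96x^2y + 12x^2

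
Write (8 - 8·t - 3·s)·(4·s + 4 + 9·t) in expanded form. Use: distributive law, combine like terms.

20·s + 32 + 40·t - 59·s·t - 72·t² - 12·s²

(8 - 8·t - 3·s)·(4·s + 4 + 9·t)
= 32·s + 32 + 72·t - 32·s·t - 32·t - 72·t² - 12·s² - 12·s - 27·s·t    [distributive law]
= 20·s + 32 + 40·t - 59·s·t - 72·t² - 12·s²    [combine like terms]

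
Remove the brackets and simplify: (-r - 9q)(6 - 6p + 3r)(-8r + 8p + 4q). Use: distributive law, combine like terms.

(-r - 9q)(6 - 6p + 3r)(-8r + 8p + 4q)
= (-6r + 6pr - 3r^2 - 54q + 54pq - 27qr)(-8r + 8p + 4q)    [distributive law]
= 48r^2 - 48pr - 24qr - 48pr^2 + 48p^2r + 24pqr + 24r^3 - 24pr^2 - 12qr^2 + 432qr - 432pq - 216q^2 - 432pqr + 432p^2q + 216pq^2 + 216qr^2 - 216pqr - 108q^2r    [distributive law]
= 48r^2 - 48pr + 408qr - 72pr^2 + 48p^2r - 624pqr + 24r^3 + 204qr^2 - 432pq - 216q^2 + 432p^2q + 216pq^2 - 108q^2r    [combine like terms]

48r^2 - 48pr + 408qr - 72pr^2 + 48p^2r - 624pqr + 24r^3 + 204qr^2 - 432pq - 216q^2 + 432p^2q + 216pq^2 - 108q^2r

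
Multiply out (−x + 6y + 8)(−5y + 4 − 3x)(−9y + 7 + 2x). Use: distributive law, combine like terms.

(−x + 6y + 8)(−5y + 4 − 3x)(−9y + 7 + 2x)
= (5xy − 4x + 3x^2 − 30y^2 + 24y − 18xy − 40y + 32 − 24x)(−9y + 7 + 2x)    [distributive law]
= (−13xy − 28x + 3x^2 − 30y^2 − 16y + 32)(−9y + 7 + 2x)    [combine like terms]
= 117xy^2 − 91xy − 26x^2y + 252xy − 196x − 56x^2 − 27x^2y + 21x^2 + 6x^3 + 270y^3 − 210y^2 − 60xy^2 + 144y^2 − 112y − 32xy − 288y + 224 + 64x    [distributive law]
= 57xy^2 + 129xy − 53x^2y − 132x − 35x^2 + 6x^3 + 270y^3 − 66y^2 − 400y + 224    [combine like terms]

57xy^2 + 129xy − 53x^2y − 132x − 35x^2 + 6x^3 + 270y^3 − 66y^2 − 400y + 224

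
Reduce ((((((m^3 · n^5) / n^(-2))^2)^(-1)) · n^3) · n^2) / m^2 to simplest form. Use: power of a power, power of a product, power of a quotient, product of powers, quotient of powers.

((((((m^3 · n^5) / n^(-2))^2)^(-1)) · n^3) · n^2) / m^2
= (((((m^3 · n^5) / n^(-2))^(-2)) · n^3) · n^2) / m^2    [power of a power]
= (((((m^3 · n^5)^(-2)) / ((n^(-2))^(-2))) · n^3) · n^2) / m^2    [power of a quotient]
= ((((((m^3)^(-2)) · ((n^5)^(-2))) / ((n^(-2))^(-2))) · n^3) · n^2) / m^2    [power of a product]
= ((((m^(-6) · ((n^5)^(-2))) / ((n^(-2))^(-2))) · n^3) · n^2) / m^2    [power of a power]
= ((((m^(-6) · n^(-10)) / ((n^(-2))^(-2))) · n^3) · n^2) / m^2    [power of a power]
= ((((m^(-6) · n^(-10)) / n^4) · n^3) · n^2) / m^2    [power of a power]
= m^(-8)n^(-9)    [quotient of powers; product of powers]

m^(-8)n^(-9)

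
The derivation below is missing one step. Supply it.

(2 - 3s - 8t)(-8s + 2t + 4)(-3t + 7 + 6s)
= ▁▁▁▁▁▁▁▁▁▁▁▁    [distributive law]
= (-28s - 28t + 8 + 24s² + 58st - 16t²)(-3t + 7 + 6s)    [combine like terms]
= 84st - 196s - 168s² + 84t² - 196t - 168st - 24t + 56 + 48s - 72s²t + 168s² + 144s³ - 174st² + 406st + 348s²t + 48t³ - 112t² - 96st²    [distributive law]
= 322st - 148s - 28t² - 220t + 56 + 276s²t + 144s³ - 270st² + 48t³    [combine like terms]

By distributive law:

(-16s + 4t + 8 + 24s² - 6st - 12s + 64st - 16t² - 32t)(-3t + 7 + 6s)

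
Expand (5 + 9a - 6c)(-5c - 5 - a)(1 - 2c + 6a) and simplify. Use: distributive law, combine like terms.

(5 + 9a - 6c)(-5c - 5 - a)(1 - 2c + 6a)
= (-25c - 25 - 5a - 45ac - 45a - 9a² + 30c² + 30c + 6ac)(1 - 2c + 6a)    [distributive law]
= (5c - 25 - 50a - 39ac - 9a² + 30c²)(1 - 2c + 6a)    [combine like terms]
= 5c - 10c² + 30ac - 25 + 50c - 150a - 50a + 100ac - 300a² - 39ac + 78ac² - 234a²c - 9a² + 18a²c - 54a³ + 30c² - 60c³ + 180ac²    [distributive law]
= 55c + 20c² + 91ac - 25 - 200a - 309a² + 258ac² - 216a²c - 54a³ - 60c³    [combine like terms]

55c + 20c² + 91ac - 25 - 200a - 309a² + 258ac² - 216a²c - 54a³ - 60c³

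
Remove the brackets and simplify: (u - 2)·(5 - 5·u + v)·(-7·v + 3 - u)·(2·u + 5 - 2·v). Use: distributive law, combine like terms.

30·u²·v - 482·u·v + 193·u·v² - 40·u² + 215·u - 35·u³ + 58·u³·v - 82·u²·v² + 10·u⁴ + 14·u·v³ + 380·v - 58·v² - 150 - 28·v³

(u - 2)·(5 - 5·u + v)·(-7·v + 3 - u)·(2·u + 5 - 2·v)
= (5·u - 5·u² + u·v - 10 + 10·u - 2·v)·(-7·v + 3 - u)·(2·u + 5 - 2·v)    [distributive law]
= (15·u - 5·u² + u·v - 10 - 2·v)·(-7·v + 3 - u)·(2·u + 5 - 2·v)    [combine like terms]
= (-105·u·v + 45·u - 15·u² + 35·u²·v - 15·u² + 5·u³ - 7·u·v² + 3·u·v - u²·v + 70·v - 30 + 10·u + 14·v² - 6·v + 2·u·v)·(2·u + 5 - 2·v)    [distributive law]
= (-100·u·v + 55·u - 30·u² + 34·u²·v + 5·u³ - 7·u·v² + 64·v - 30 + 14·v²)·(2·u + 5 - 2·v)    [combine like terms]
= -200·u²·v - 500·u·v + 200·u·v² + 110·u² + 275·u - 110·u·v - 60·u³ - 150·u² + 60·u²·v + 68·u³·v + 170·u²·v - 68·u²·v² + 10·u⁴ + 25·u³ - 10·u³·v - 14·u²·v² - 35·u·v² + 14·u·v³ + 128·u·v + 320·v - 128·v² - 60·u - 150 + 60·v + 28·u·v² + 70·v² - 28·v³    [distributive law]
= 30·u²·v - 482·u·v + 193·u·v² - 40·u² + 215·u - 35·u³ + 58·u³·v - 82·u²·v² + 10·u⁴ + 14·u·v³ + 380·v - 58·v² - 150 - 28·v³    [combine like terms]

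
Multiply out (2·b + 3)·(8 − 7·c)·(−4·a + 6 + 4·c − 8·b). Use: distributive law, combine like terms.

−64·a·b − 96·b + 148·b·c − 128·b^2 + 56·a·b·c − 56·b·c^2 + 112·b^2·c − 96·a + 144 − 30·c + 84·a·c − 84·c^2

(2·b + 3)·(8 − 7·c)·(−4·a + 6 + 4·c − 8·b)
= (16·b − 14·b·c + 24 − 21·c)·(−4·a + 6 + 4·c − 8·b)    [distributive law]
= −64·a·b + 96·b + 64·b·c − 128·b^2 + 56·a·b·c − 84·b·c − 56·b·c^2 + 112·b^2·c − 96·a + 144 + 96·c − 192·b + 84·a·c − 126·c − 84·c^2 + 168·b·c    [distributive law]
= −64·a·b − 96·b + 148·b·c − 128·b^2 + 56·a·b·c − 56·b·c^2 + 112·b^2·c − 96·a + 144 − 30·c + 84·a·c − 84·c^2    [combine like terms]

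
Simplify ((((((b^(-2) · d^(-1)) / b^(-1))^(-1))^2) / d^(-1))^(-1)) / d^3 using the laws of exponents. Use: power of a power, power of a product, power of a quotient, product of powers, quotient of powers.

((((((b^(-2) · d^(-1)) / b^(-1))^(-1))^2) / d^(-1))^(-1)) / d^3
= ((((((b^(-2) · d^(-1)) / b^(-1))^(-1))^2)^(-1)) / ((d^(-1))^(-1))) / d^3    [power of a quotient]
= (((((b^(-2) · d^(-1)) / b^(-1))^(-1))^(-2)) / ((d^(-1))^(-1))) / d^3    [power of a power]
= ((((b^(-2) · d^(-1)) / b^(-1))^2) / ((d^(-1))^(-1))) / d^3    [power of a power]
= ((((b^(-2) · d^(-1))^2) / ((b^(-1))^2)) / ((d^(-1))^(-1))) / d^3    [power of a quotient]
= (((((b^(-2))^2) · ((d^(-1))^2)) / ((b^(-1))^2)) / ((d^(-1))^(-1))) / d^3    [power of a product]
= (((b^(-4) · ((d^(-1))^2)) / ((b^(-1))^2)) / ((d^(-1))^(-1))) / d^3    [power of a power]
= (((b^(-4) · d^(-2)) / ((b^(-1))^2)) / ((d^(-1))^(-1))) / d^3    [power of a power]
= (((b^(-4) · d^(-2)) / b^(-2)) / ((d^(-1))^(-1))) / d^3    [power of a power]
= (((b^(-4) · d^(-2)) / b^(-2)) / d) / d^3    [power of a power]
= b^(-2)d^(-6)    [quotient of powers; product of powers]

b^(-2)d^(-6)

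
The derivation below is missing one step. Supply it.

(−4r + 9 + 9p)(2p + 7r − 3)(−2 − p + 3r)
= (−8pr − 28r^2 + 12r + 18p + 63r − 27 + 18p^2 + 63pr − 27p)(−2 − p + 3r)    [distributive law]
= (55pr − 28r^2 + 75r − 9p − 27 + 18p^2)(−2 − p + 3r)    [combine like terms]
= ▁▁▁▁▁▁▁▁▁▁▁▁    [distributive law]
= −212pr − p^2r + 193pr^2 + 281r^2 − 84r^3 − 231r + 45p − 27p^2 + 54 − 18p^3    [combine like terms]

By distributive law:

−110pr − 55p^2r + 165pr^2 + 56r^2 + 28pr^2 − 84r^3 − 150r − 75pr + 225r^2 + 18p + 9p^2 − 27pr + 54 + 27p − 81r − 36p^2 − 18p^3 + 54p^2r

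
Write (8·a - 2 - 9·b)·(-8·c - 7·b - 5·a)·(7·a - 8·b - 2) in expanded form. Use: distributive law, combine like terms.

(8·a - 2 - 9·b)·(-8·c - 7·b - 5·a)·(7·a - 8·b - 2)
= (-64·a·c - 56·a·b - 40·a^2 + 16·c + 14·b + 10·a + 72·b·c + 63·b^2 + 45·a·b)·(7·a - 8·b - 2)    [distributive law]
= (-64·a·c - 11·a·b - 40·a^2 + 16·c + 14·b + 10·a + 72·b·c + 63·b^2)·(7·a - 8·b - 2)    [combine like terms]
= -448·a^2·c + 512·a·b·c + 128·a·c - 77·a^2·b + 88·a·b^2 + 22·a·b - 280·a^3 + 320·a^2·b + 80·a^2 + 112·a·c - 128·b·c - 32·c + 98·a·b - 112·b^2 - 28·b + 70·a^2 - 80·a·b - 20·a + 504·a·b·c - 576·b^2·c - 144·b·c + 441·a·b^2 - 504·b^3 - 126·b^2    [distributive law]
= -448·a^2·c + 1016·a·b·c + 240·a·c + 243·a^2·b + 529·a·b^2 + 40·a·b - 280·a^3 + 150·a^2 - 272·b·c - 32·c - 238·b^2 - 28·b - 20·a - 576·b^2·c - 504·b^3    [combine like terms]

-448·a^2·c + 1016·a·b·c + 240·a·c + 243·a^2·b + 529·a·b^2 + 40·a·b - 280·a^3 + 150·a^2 - 272·b·c - 32·c - 238·b^2 - 28·b - 20·a - 576·b^2·c - 504·b^3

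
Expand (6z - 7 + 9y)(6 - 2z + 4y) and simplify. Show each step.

(6z - 7 + 9y)(6 - 2z + 4y)
= 36z - 12z² + 24yz - 42 + 14z - 28y + 54y - 18yz + 36y²    [distributive law]
= 50z - 12z² + 6yz - 42 + 26y + 36y²    [combine like terms]

50z - 12z² + 6yz - 42 + 26y + 36y²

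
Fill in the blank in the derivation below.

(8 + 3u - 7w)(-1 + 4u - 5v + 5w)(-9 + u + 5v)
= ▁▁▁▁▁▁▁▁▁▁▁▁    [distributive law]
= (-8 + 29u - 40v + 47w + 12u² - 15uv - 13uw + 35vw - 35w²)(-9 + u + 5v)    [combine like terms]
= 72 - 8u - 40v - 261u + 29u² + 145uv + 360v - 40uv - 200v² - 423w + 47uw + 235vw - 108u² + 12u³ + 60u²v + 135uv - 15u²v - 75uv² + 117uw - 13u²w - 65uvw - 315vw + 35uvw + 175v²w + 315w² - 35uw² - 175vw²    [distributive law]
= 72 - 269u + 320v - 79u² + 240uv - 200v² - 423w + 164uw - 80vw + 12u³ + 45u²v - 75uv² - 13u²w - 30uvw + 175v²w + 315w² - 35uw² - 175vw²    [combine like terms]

By distributive law:

(-8 + 32u - 40v + 40w - 3u + 12u² - 15uv + 15uw + 7w - 28uw + 35vw - 35w²)(-9 + u + 5v)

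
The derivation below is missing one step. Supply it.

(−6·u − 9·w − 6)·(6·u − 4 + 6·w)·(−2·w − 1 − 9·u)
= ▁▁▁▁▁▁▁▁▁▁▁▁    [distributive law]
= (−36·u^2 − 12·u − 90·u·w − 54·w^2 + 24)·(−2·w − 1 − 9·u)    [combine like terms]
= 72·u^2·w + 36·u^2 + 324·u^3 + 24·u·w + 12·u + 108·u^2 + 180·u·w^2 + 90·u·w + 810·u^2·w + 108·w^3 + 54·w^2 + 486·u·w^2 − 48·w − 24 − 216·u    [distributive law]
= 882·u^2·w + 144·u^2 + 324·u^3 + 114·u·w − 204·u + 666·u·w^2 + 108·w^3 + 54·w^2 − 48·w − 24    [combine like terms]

After distributive law, the bracketed line is:

(−36·u^2 + 24·u − 36·u·w − 54·u·w + 36·w − 54·w^2 − 36·u + 24 − 36·w)·(−2·w − 1 − 9·u)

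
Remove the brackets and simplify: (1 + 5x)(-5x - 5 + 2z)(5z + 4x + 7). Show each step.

(1 + 5x)(-5x - 5 + 2z)(5z + 4x + 7)
= (-5x - 5 + 2z - 25x² - 25x + 10xz)(5z + 4x + 7)    [distributive law]
= (-30x - 5 + 2z - 25x² + 10xz)(5z + 4x + 7)    [combine like terms]
= -150xz - 120x² - 210x - 25z - 20x - 35 + 10z² + 8xz + 14z - 125x²z - 100x³ - 175x² + 50xz² + 40x²z + 70xz    [distributive law]
= -72xz - 295x² - 230x - 11z - 35 + 10z² - 85x²z - 100x³ + 50xz²    [combine like terms]

-72xz - 295x² - 230x - 11z - 35 + 10z² - 85x²z - 100x³ + 50xz²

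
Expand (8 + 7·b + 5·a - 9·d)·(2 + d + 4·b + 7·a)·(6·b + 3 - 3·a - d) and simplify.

234·b + 48 + 150·a - 46·d - 193·b·d - 210·a·d - 17·d^2 + 360·b^2 + 465·a·b - 93·a^2 - 202·b^2·d - 330·a·b·d - 25·b·d^2 + 168·b^3 + 330·a·b^2 + 3·a^2·b + 139·a^2·d + 85·a·d^2 - 105·a^3 + 9·d^3

(8 + 7·b + 5·a - 9·d)·(2 + d + 4·b + 7·a)·(6·b + 3 - 3·a - d)
= (16 + 8·d + 32·b + 56·a + 14·b + 7·b·d + 28·b^2 + 49·a·b + 10·a + 5·a·d + 20·a·b + 35·a^2 - 18·d - 9·d^2 - 36·b·d - 63·a·d)·(6·b + 3 - 3·a - d)    [distributive law]
= (16 - 10·d + 46·b + 66·a - 29·b·d + 28·b^2 + 69·a·b - 58·a·d + 35·a^2 - 9·d^2)·(6·b + 3 - 3·a - d)    [combine like terms]
= 96·b + 48 - 48·a - 16·d - 60·b·d - 30·d + 30·a·d + 10·d^2 + 276·b^2 + 138·b - 138·a·b - 46·b·d + 396·a·b + 198·a - 198·a^2 - 66·a·d - 174·b^2·d - 87·b·d + 87·a·b·d + 29·b·d^2 + 168·b^3 + 84·b^2 - 84·a·b^2 - 28·b^2·d + 414·a·b^2 + 207·a·b - 207·a^2·b - 69·a·b·d - 348·a·b·d - 174·a·d + 174·a^2·d + 58·a·d^2 + 210·a^2·b + 105·a^2 - 105·a^3 - 35·a^2·d - 54·b·d^2 - 27·d^2 + 27·a·d^2 + 9·d^3    [distributive law]
= 234·b + 48 + 150·a - 46·d - 193·b·d - 210·a·d - 17·d^2 + 360·b^2 + 465·a·b - 93·a^2 - 202·b^2·d - 330·a·b·d - 25·b·d^2 + 168·b^3 + 330·a·b^2 + 3·a^2·b + 139·a^2·d + 85·a·d^2 - 105·a^3 + 9·d^3    [combine like terms]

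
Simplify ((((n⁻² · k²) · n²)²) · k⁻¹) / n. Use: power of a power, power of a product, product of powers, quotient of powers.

k³n⁻¹

((((n⁻² · k²) · n²)²) · k⁻¹) / n
= ((((n⁻² · k²)²) · ((n²)²)) · k⁻¹) / n    [power of a product]
= (((((n⁻²)²) · ((k²)²)) · ((n²)²)) · k⁻¹) / n    [power of a product]
= (((n⁻⁴ · ((k²)²)) · ((n²)²)) · k⁻¹) / n    [power of a power]
= (((n⁻⁴ · k⁴) · ((n²)²)) · k⁻¹) / n    [power of a power]
= (((n⁻⁴ · k⁴) · n⁴) · k⁻¹) / n    [power of a power]
= k³n⁻¹    [quotient of powers; product of powers]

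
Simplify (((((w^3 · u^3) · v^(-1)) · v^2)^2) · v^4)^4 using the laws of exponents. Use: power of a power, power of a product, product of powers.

u^24·v^24·w^24

(((((w^3 · u^3) · v^(-1)) · v^2)^2) · v^4)^4
= (((((w^3 · u^3) · v^(-1)) · v^2)^2)^4) · ((v^4)^4)    [power of a product]
= ((((w^3 · u^3) · v^(-1)) · v^2)^8) · ((v^4)^4)    [power of a power]
= ((((w^3 · u^3) · v^(-1))^8) · ((v^2)^8)) · ((v^4)^4)    [power of a product]
= ((((w^3 · u^3)^8) · ((v^(-1))^8)) · ((v^2)^8)) · ((v^4)^4)    [power of a product]
= (((((w^3)^8) · ((u^3)^8)) · ((v^(-1))^8)) · ((v^2)^8)) · ((v^4)^4)    [power of a product]
= (((w^24 · ((u^3)^8)) · ((v^(-1))^8)) · ((v^2)^8)) · ((v^4)^4)    [power of a power]
= (((w^24 · u^24) · ((v^(-1))^8)) · ((v^2)^8)) · ((v^4)^4)    [power of a power]
= (((w^24 · u^24) · v^(-8)) · ((v^2)^8)) · ((v^4)^4)    [power of a power]
= (((w^24 · u^24) · v^(-8)) · v^16) · ((v^4)^4)    [power of a power]
= (((w^24 · u^24) · v^(-8)) · v^16) · v^16    [power of a power]
= u^24·v^24·w^24    [product of powers]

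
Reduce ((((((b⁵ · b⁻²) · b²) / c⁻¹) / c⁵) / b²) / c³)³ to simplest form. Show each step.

((((((b⁵ · b⁻²) · b²) / c⁻¹) / c⁵) / b²) / c³)³
= ((((((b⁵ · b⁻²) · b²) / c⁻¹) / c⁵) / b²)³) / ((c³)³)    [power of a quotient]
= ((((((b⁵ · b⁻²) · b²) / c⁻¹) / c⁵)³) / ((b²)³)) / ((c³)³)    [power of a quotient]
= ((((((b⁵ · b⁻²) · b²) / c⁻¹)³) / ((c⁵)³)) / ((b²)³)) / ((c³)³)    [power of a quotient]
= ((((((b⁵ · b⁻²) · b²)³) / ((c⁻¹)³)) / ((c⁵)³)) / ((b²)³)) / ((c³)³)    [power of a quotient]
= ((((((b⁵ · b⁻²)³) · ((b²)³)) / ((c⁻¹)³)) / ((c⁵)³)) / ((b²)³)) / ((c³)³)    [power of a product]
= (((((((b⁵)³) · ((b⁻²)³)) · ((b²)³)) / ((c⁻¹)³)) / ((c⁵)³)) / ((b²)³)) / ((c³)³)    [power of a product]
= (((((b¹⁵ · ((b⁻²)³)) · ((b²)³)) / ((c⁻¹)³)) / ((c⁵)³)) / ((b²)³)) / ((c³)³)    [power of a power]
= (((((b¹⁵ · b⁻⁶) · ((b²)³)) / ((c⁻¹)³)) / ((c⁵)³)) / ((b²)³)) / ((c³)³)    [power of a power]
= ((((b⁹ · ((b²)³)) / ((c⁻¹)³)) / ((c⁵)³)) / ((b²)³)) / ((c³)³)    [product of powers]
= ((((b⁹ · b⁶) / ((c⁻¹)³)) / ((c⁵)³)) / ((b²)³)) / ((c³)³)    [power of a power]
= (((b¹⁵ / ((c⁻¹)³)) / ((c⁵)³)) / ((b²)³)) / ((c³)³)    [product of powers]
= (((b¹⁵ / c⁻³) / ((c⁵)³)) / ((b²)³)) / ((c³)³)    [power of a power]
= (((b¹⁵ / c⁻³) / c¹⁵) / ((b²)³)) / ((c³)³)    [power of a power]
= (((b¹⁵ / c⁻³) / c¹⁵) / b⁶) / ((c³)³)    [power of a power]
= (((b¹⁵ / c⁻³) / c¹⁵) / b⁶) / c⁹    [power of a power]
= b⁹·c⁻²¹    [quotient of powers; product of powers]

b⁹·c⁻²¹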